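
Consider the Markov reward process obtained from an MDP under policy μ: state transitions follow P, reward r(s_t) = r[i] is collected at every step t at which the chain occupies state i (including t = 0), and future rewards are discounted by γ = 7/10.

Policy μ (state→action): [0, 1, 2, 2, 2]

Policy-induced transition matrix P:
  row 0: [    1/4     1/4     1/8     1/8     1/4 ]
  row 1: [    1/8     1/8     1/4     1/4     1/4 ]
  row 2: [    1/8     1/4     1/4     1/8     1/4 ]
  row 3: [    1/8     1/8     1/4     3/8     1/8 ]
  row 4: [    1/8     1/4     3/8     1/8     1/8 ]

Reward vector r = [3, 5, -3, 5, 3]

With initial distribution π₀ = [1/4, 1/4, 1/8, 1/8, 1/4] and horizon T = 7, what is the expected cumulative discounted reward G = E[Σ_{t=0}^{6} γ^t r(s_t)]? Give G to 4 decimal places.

G = 7.6660

t=0: π = [0.2500, 0.2500, 0.1250, 0.1250, 0.2500], E[r] = 3.0000, γ^t·E[r] = 3.000000, running G = 3.000000
t=1: π = [0.1563, 0.2031, 0.2500, 0.1875, 0.2031], E[r] = 2.2813, γ^t·E[r] = 1.596875, running G = 4.596875
t=2: π = [0.1445, 0.2012, 0.2559, 0.1973, 0.2012], E[r] = 2.2617, γ^t·E[r] = 1.108242, running G = 5.705117
t=3: π = [0.1431, 0.2002, 0.2571, 0.1995, 0.2002], E[r] = 2.2568, γ^t·E[r] = 0.774095, running G = 6.479212
t=4: π = [0.1429, 0.2000, 0.2571, 0.1999, 0.2000], E[r] = 2.2570, γ^t·E[r] = 0.541910, running G = 7.021122
t=5: π = [0.1429, 0.2000, 0.2571, 0.2000, 0.2000], E[r] = 2.2571, γ^t·E[r] = 0.379351, running G = 7.400473
t=6: π = [0.1429, 0.2000, 0.2571, 0.2000, 0.2000], E[r] = 2.2571, γ^t·E[r] = 0.265549, running G = 7.666023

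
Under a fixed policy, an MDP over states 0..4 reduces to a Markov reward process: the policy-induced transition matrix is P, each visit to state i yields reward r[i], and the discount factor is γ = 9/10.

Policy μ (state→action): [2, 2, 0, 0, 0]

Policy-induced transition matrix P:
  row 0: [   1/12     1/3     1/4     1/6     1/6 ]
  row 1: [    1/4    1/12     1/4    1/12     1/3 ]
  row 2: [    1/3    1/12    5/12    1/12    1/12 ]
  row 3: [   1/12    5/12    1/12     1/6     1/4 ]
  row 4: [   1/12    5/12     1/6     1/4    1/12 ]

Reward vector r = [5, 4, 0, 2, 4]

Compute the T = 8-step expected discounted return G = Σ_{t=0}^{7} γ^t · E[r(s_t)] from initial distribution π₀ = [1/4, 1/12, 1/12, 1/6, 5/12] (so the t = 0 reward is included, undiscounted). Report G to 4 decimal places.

G = 17.2590

t=0: π = [0.2500, 0.0833, 0.0833, 0.1667, 0.4167], E[r] = 3.5833, γ^t·E[r] = 3.583333, running G = 3.583333
t=1: π = [0.1181, 0.3403, 0.2014, 0.1875, 0.1528], E[r] = 2.9375, γ^t·E[r] = 2.643750, running G = 6.227083
t=2: π = [0.1904, 0.2263, 0.2396, 0.1343, 0.2095], E[r] = 2.9635, γ^t·E[r] = 2.400469, running G = 8.627552
t=3: π = [0.1809, 0.2455, 0.2501, 0.1453, 0.1781], E[r] = 2.8899, γ^t·E[r] = 2.106773, running G = 10.734326
t=4: π = [0.1868, 0.2364, 0.2526, 0.1402, 0.1840], E[r] = 2.8959, γ^t·E[r] = 1.899983, running G = 12.634308
t=5: π = [0.1859, 0.2381, 0.2534, 0.1413, 0.1814], E[r] = 2.8898, γ^t·E[r] = 1.706387, running G = 14.340695
t=6: π = [0.1864, 0.2373, 0.2536, 0.1408, 0.1819], E[r] = 2.8904, γ^t·E[r] = 1.536083, running G = 15.876778
t=7: π = [0.1863, 0.2375, 0.2536, 0.1409, 0.1817], E[r] = 2.8899, γ^t·E[r] = 1.382238, running G = 17.259016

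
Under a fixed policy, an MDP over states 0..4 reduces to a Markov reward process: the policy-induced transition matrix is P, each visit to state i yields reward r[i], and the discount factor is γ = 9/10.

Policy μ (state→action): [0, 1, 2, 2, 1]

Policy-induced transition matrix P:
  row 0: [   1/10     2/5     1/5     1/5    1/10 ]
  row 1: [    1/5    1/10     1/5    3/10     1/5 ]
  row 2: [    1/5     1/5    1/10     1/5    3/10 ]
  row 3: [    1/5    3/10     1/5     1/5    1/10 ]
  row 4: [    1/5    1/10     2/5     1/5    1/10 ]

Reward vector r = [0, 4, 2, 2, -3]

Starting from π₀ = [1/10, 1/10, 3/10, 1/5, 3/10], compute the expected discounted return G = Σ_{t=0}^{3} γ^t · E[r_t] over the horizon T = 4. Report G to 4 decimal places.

t=0: π = [0.1000, 0.1000, 0.3000, 0.2000, 0.3000], E[r] = 0.5000, γ^t·E[r] = 0.500000, running G = 0.500000
t=1: π = [0.1900, 0.2000, 0.2300, 0.2100, 0.1700], E[r] = 1.1700, γ^t·E[r] = 1.053000, running G = 1.553000
t=2: π = [0.1810, 0.2220, 0.2110, 0.2200, 0.1660], E[r] = 1.2520, γ^t·E[r] = 1.014120, running G = 2.567120
t=3: π = [0.1819, 0.2194, 0.2121, 0.2222, 0.1644], E[r] = 1.2530, γ^t·E[r] = 0.913437, running G = 3.480557

G = 3.4806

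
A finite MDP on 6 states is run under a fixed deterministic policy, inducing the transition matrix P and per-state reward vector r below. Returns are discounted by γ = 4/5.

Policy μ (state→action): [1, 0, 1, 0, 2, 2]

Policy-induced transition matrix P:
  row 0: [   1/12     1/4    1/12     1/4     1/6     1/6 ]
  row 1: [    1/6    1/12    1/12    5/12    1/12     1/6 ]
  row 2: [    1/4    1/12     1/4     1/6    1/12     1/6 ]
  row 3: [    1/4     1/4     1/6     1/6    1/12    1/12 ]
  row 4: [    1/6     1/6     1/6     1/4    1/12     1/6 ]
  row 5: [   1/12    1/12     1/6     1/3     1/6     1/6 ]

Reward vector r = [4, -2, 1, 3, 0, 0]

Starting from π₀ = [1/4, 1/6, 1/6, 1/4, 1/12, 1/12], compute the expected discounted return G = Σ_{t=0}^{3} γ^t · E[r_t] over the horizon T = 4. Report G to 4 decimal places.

G = 4.0612

t=0: π = [0.2500, 0.1667, 0.1667, 0.2500, 0.0833, 0.0833], E[r] = 1.5833, γ^t·E[r] = 1.583333, running G = 1.583333
t=1: π = [0.1736, 0.1736, 0.1458, 0.2500, 0.1111, 0.1458], E[r] = 1.2431, γ^t·E[r] = 0.994444, running G = 2.577778
t=2: π = [0.1730, 0.1632, 0.1499, 0.2581, 0.1100, 0.1458], E[r] = 1.2899, γ^t·E[r] = 0.825556, running G = 3.403333
t=3: π = [0.1741, 0.1644, 0.1511, 0.2554, 0.1099, 0.1452], E[r] = 1.2849, γ^t·E[r] = 0.657852, running G = 4.061185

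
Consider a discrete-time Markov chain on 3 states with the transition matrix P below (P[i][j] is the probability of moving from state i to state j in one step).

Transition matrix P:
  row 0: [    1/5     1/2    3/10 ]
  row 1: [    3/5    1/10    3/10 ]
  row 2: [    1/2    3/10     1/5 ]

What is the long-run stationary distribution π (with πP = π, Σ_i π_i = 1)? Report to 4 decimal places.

Balance equations π_j = Σ_i π_i·P[i][j]:
  π_0 = 1/5·π_0 + 3/5·π_1 + 1/2·π_2
  π_1 = 1/2·π_0 + 1/10·π_1 + 3/10·π_2
  normalize: π_0 + π_1 + π_2 = 1
Solving the linear system gives exactly π = [9/22, 7/22, 3/11].

π = [0.4091, 0.3182, 0.2727]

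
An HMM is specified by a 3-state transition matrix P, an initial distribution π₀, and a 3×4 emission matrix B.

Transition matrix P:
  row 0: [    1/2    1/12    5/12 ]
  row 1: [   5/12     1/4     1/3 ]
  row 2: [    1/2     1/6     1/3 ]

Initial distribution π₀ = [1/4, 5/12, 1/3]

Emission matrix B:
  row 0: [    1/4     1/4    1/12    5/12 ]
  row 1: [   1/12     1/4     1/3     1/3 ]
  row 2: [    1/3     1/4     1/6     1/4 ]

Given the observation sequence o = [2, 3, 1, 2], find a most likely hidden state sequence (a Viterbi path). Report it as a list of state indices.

t=0: δ = [2.083e-02, 1.389e-01, 5.556e-02]  (obs o_0=2)
t=1: δ = [2.411e-02, 1.157e-02, 1.157e-02]  ψ = [1, 1, 1]  (obs o_1=3)
t=2: δ = [3.014e-03, 7.234e-04, 2.512e-03]  ψ = [0, 1, 0]  (obs o_2=1)
t=3: δ = [1.256e-04, 1.395e-04, 2.093e-04]  ψ = [0, 2, 0]  (obs o_3=2)
backtrack: best end state = 2; path = [1, 0, 0, 2]

path = [1, 0, 0, 2]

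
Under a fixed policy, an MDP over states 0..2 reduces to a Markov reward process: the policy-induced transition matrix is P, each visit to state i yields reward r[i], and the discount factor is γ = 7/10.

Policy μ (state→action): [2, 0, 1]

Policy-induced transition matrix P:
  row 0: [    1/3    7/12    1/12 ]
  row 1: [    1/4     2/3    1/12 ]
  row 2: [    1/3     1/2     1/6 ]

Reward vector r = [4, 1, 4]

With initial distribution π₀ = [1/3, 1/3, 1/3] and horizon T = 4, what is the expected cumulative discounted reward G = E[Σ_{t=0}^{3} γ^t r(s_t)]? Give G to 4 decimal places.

t=0: π = [0.3333, 0.3333, 0.3333], E[r] = 3.0000, γ^t·E[r] = 3.000000, running G = 3.000000
t=1: π = [0.3056, 0.5833, 0.1111], E[r] = 2.2500, γ^t·E[r] = 1.575000, running G = 4.575000
t=2: π = [0.2847, 0.6227, 0.0926], E[r] = 2.1319, γ^t·E[r] = 1.044653, running G = 5.619653
t=3: π = [0.2814, 0.6275, 0.0910], E[r] = 2.1175, γ^t·E[r] = 0.726295, running G = 6.345947

G = 6.3459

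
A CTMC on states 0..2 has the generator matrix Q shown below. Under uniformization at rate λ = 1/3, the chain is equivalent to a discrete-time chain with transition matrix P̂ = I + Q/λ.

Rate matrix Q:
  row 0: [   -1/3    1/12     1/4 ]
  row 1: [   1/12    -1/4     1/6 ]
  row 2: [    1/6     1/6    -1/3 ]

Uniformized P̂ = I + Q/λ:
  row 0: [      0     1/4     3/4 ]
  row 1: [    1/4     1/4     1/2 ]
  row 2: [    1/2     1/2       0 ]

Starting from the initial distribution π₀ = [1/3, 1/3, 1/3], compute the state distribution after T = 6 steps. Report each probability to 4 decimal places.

π = [0.2787, 0.3466, 0.3747]

t=0: π = [0.3333, 0.3333, 0.3333]
t=1: π = [0.2500, 0.3333, 0.4167]
t=2: π = [0.2917, 0.3542, 0.3542]
t=3: π = [0.2656, 0.3385, 0.3958]
t=4: π = [0.2826, 0.3490, 0.3685]
t=5: π = [0.2715, 0.3421, 0.3864]
t=6: π = [0.2787, 0.3466, 0.3747]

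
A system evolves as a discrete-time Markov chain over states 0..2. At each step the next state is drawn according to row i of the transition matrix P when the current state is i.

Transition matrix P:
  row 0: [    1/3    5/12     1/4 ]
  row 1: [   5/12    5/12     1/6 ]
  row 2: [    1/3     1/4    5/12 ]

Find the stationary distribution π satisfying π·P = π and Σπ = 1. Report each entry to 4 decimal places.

Balance equations π_j = Σ_i π_i·P[i][j]:
  π_0 = 1/3·π_0 + 5/12·π_1 + 1/3·π_2
  π_1 = 5/12·π_0 + 5/12·π_1 + 1/4·π_2
  normalize: π_0 + π_1 + π_2 = 1
Solving the linear system gives exactly π = [43/118, 22/59, 31/118].

π = [0.3644, 0.3729, 0.2627]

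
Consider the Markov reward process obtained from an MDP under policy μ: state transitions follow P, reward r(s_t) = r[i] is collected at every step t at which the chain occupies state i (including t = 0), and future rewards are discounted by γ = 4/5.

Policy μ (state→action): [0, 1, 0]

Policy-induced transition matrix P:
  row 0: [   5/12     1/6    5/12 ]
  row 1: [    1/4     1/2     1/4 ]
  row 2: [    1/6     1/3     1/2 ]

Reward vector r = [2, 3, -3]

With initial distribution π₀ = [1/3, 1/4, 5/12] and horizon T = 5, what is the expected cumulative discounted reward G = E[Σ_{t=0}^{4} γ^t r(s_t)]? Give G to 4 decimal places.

t=0: π = [0.3333, 0.2500, 0.4167], E[r] = 0.1667, γ^t·E[r] = 0.166667, running G = 0.166667
t=1: π = [0.2708, 0.3194, 0.4097], E[r] = 0.2708, γ^t·E[r] = 0.216667, running G = 0.383333
t=2: π = [0.2610, 0.3414, 0.3976], E[r] = 0.3536, γ^t·E[r] = 0.226296, running G = 0.609630
t=3: π = [0.2604, 0.3467, 0.3929], E[r] = 0.3823, γ^t·E[r] = 0.195728, running G = 0.805358
t=4: π = [0.2607, 0.3477, 0.3916], E[r] = 0.3896, γ^t·E[r] = 0.159597, running G = 0.964955

G = 0.9650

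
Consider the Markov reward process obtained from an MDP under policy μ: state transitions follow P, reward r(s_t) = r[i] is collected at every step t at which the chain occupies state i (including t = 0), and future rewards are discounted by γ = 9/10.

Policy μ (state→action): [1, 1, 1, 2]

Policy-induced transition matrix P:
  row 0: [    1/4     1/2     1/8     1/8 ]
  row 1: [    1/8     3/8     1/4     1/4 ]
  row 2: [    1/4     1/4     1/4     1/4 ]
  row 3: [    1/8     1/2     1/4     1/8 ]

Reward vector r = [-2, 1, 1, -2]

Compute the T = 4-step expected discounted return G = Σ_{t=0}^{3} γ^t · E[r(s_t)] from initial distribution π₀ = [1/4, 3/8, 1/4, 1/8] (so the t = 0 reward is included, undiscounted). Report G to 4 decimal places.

t=0: π = [0.2500, 0.3750, 0.2500, 0.1250], E[r] = -0.1250, γ^t·E[r] = -0.125000, running G = -0.125000
t=1: π = [0.1875, 0.3906, 0.2188, 0.2031], E[r] = -0.1719, γ^t·E[r] = -0.154688, running G = -0.279688
t=2: π = [0.1758, 0.3965, 0.2266, 0.2012], E[r] = -0.1309, γ^t·E[r] = -0.105996, running G = -0.385684
t=3: π = [0.1753, 0.3938, 0.2280, 0.2029], E[r] = -0.1345, γ^t·E[r] = -0.098066, running G = -0.483750

G = -0.4837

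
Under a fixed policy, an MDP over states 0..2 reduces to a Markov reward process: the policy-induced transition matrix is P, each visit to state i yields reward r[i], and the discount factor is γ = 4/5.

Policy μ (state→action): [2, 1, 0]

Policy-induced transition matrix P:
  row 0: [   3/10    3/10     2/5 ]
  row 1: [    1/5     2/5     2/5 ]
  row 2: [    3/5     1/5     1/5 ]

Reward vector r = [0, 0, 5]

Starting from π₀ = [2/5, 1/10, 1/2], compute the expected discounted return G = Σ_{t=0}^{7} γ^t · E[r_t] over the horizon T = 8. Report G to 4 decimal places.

t=0: π = [0.4000, 0.1000, 0.5000], E[r] = 2.5000, γ^t·E[r] = 2.500000, running G = 2.500000
t=1: π = [0.4400, 0.2600, 0.3000], E[r] = 1.5000, γ^t·E[r] = 1.200000, running G = 3.700000
t=2: π = [0.3640, 0.2960, 0.3400], E[r] = 1.7000, γ^t·E[r] = 1.088000, running G = 4.788000
t=3: π = [0.3724, 0.2956, 0.3320], E[r] = 1.6600, γ^t·E[r] = 0.849920, running G = 5.637920
t=4: π = [0.3700, 0.2964, 0.3336], E[r] = 1.6680, γ^t·E[r] = 0.683213, running G = 6.321133
t=5: π = [0.3704, 0.2963, 0.3333], E[r] = 1.6664, γ^t·E[r] = 0.546046, running G = 6.867179
t=6: π = [0.3704, 0.2963, 0.3333], E[r] = 1.6667, γ^t·E[r] = 0.436921, running G = 7.304099
t=7: π = [0.3704, 0.2963, 0.3333], E[r] = 1.6667, γ^t·E[r] = 0.349523, running G = 7.653622

G = 7.6536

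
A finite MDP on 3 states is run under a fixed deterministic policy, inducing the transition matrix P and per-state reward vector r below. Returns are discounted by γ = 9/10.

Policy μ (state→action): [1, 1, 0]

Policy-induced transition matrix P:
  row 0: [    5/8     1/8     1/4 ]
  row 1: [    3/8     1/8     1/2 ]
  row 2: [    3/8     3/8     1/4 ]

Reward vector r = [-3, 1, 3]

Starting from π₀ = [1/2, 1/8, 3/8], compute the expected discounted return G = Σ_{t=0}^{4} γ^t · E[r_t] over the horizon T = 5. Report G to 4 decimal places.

t=0: π = [0.5000, 0.1250, 0.3750], E[r] = -0.2500, γ^t·E[r] = -0.250000, running G = -0.250000
t=1: π = [0.5000, 0.2188, 0.2813], E[r] = -0.4375, γ^t·E[r] = -0.393750, running G = -0.643750
t=2: π = [0.5000, 0.1953, 0.3047], E[r] = -0.3906, γ^t·E[r] = -0.316406, running G = -0.960156
t=3: π = [0.5000, 0.2012, 0.2988], E[r] = -0.4023, γ^t·E[r] = -0.293309, running G = -1.253465
t=4: π = [0.5000, 0.1997, 0.3003], E[r] = -0.3994, γ^t·E[r] = -0.262056, running G = -1.515520

G = -1.5155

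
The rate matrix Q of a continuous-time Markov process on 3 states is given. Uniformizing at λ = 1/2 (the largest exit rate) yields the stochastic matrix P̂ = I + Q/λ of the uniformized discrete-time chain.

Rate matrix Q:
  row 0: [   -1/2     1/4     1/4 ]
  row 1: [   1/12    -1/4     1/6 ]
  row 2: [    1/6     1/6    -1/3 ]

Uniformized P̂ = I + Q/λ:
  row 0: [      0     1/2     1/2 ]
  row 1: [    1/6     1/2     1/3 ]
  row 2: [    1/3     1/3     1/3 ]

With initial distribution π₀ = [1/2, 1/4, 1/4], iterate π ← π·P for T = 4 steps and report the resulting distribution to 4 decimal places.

π = [0.1966, 0.4385, 0.3650]

t=0: π = [0.5000, 0.2500, 0.2500]
t=1: π = [0.1250, 0.4583, 0.4167]
t=2: π = [0.2153, 0.4306, 0.3542]
t=3: π = [0.1898, 0.4410, 0.3692]
t=4: π = [0.1966, 0.4385, 0.3650]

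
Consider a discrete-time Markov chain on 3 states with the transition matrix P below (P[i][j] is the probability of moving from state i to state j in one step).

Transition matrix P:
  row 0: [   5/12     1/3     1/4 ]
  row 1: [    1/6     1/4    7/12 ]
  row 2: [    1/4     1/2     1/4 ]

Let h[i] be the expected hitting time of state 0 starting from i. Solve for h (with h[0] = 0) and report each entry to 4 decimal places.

First-step conditioning: h[0] = 0; for i ≠ 0, h[i] = 1 + Σ_k P[i][k]·h[k].
  h[1] = 1 + 1/4·h[1] + 7/12·h[2]
  h[2] = 1 + 1/2·h[1] + 1/4·h[2]
Solving the 2×2 linear system over states ≠ 0 gives exactly h = [0, 64/13, 60/13] (h[0] = 0 is the target).

h = [0.0000, 4.9231, 4.6154]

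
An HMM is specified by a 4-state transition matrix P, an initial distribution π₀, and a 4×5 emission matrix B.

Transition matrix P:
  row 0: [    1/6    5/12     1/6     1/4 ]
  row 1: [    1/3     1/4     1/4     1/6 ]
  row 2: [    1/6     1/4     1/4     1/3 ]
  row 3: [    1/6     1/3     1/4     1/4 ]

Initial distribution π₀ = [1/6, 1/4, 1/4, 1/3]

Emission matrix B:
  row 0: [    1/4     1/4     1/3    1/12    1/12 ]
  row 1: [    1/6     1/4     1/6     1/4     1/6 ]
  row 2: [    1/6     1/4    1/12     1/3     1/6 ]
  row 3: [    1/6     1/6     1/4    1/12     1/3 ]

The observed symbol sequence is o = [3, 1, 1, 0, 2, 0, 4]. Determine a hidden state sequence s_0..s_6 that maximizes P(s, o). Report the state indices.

path = [1, 0, 1, 0, 1, 0, 3]

t=0: δ = [1.389e-02, 6.250e-02, 8.333e-02, 2.778e-02]  (obs o_0=3)
t=1: δ = [5.208e-03, 5.208e-03, 5.208e-03, 4.630e-03]  ψ = [1, 2, 2, 2]  (obs o_1=1)
t=2: δ = [4.340e-04, 5.425e-04, 3.255e-04, 2.894e-04]  ψ = [1, 0, 1, 2]  (obs o_2=1)
t=3: δ = [4.521e-05, 3.014e-05, 2.261e-05, 1.808e-05]  ψ = [1, 0, 1, 0]  (obs o_3=0)
t=4: δ = [3.349e-06, 3.140e-06, 6.279e-07, 2.826e-06]  ψ = [1, 0, 0, 0]  (obs o_4=2)
t=5: δ = [2.616e-07, 2.326e-07, 1.308e-07, 1.395e-07]  ψ = [1, 0, 1, 0]  (obs o_5=0)
t=6: δ = [6.460e-09, 1.817e-08, 9.690e-09, 2.180e-08]  ψ = [1, 0, 1, 0]  (obs o_6=4)
backtrack: best end state = 3; path = [1, 0, 1, 0, 1, 0, 3]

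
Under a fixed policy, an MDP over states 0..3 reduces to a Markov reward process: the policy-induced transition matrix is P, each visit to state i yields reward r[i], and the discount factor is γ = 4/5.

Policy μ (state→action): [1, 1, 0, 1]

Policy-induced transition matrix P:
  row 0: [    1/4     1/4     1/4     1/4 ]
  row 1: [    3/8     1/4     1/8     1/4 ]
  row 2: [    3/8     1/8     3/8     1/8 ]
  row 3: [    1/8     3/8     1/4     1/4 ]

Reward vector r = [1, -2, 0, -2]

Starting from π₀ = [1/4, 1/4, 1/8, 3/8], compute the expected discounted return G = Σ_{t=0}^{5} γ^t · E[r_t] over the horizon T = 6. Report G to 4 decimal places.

G = -2.8530

t=0: π = [0.2500, 0.2500, 0.1250, 0.3750], E[r] = -1.0000, γ^t·E[r] = -1.000000, running G = -1.000000
t=1: π = [0.2500, 0.2813, 0.2344, 0.2344], E[r] = -0.7813, γ^t·E[r] = -0.625000, running G = -1.625000
t=2: π = [0.2852, 0.2500, 0.2441, 0.2207], E[r] = -0.6563, γ^t·E[r] = -0.420000, running G = -2.045000
t=3: π = [0.2842, 0.2471, 0.2493, 0.2195], E[r] = -0.6489, γ^t·E[r] = -0.332250, running G = -2.377250
t=4: π = [0.2846, 0.2463, 0.2503, 0.2188], E[r] = -0.6456, γ^t·E[r] = -0.264450, running G = -2.641700
t=5: π = [0.2847, 0.2461, 0.2505, 0.2187], E[r] = -0.6449, γ^t·E[r] = -0.211308, running G = -2.853008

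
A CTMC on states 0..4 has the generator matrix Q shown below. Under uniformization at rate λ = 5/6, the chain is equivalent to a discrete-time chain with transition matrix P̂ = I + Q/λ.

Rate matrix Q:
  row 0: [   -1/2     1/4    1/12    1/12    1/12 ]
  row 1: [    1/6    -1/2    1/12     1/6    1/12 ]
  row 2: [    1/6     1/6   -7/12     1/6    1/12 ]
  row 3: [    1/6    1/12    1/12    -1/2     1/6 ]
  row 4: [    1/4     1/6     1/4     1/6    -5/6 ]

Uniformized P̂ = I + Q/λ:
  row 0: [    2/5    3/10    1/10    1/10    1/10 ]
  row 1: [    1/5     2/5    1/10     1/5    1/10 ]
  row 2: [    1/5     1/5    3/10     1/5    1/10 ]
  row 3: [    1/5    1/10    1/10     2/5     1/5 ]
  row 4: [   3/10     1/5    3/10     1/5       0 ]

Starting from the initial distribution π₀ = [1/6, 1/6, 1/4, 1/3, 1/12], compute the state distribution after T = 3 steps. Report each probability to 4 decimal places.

π = [0.2634, 0.2520, 0.1542, 0.2191, 0.1113]

t=0: π = [0.1667, 0.1667, 0.2500, 0.3333, 0.0833]
t=1: π = [0.2417, 0.2167, 0.1667, 0.2500, 0.1250]
t=2: π = [0.2608, 0.2425, 0.1583, 0.2258, 0.1125]
t=3: π = [0.2634, 0.2520, 0.1542, 0.2191, 0.1113]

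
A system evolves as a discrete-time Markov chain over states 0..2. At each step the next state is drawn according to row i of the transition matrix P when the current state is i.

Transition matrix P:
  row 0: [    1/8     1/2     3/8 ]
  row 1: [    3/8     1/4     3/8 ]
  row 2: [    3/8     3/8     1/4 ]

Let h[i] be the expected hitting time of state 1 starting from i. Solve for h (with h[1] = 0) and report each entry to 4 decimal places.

h = [2.1818, 0.0000, 2.4242]

First-step conditioning: h[1] = 0; for i ≠ 1, h[i] = 1 + Σ_k P[i][k]·h[k].
  h[0] = 1 + 1/8·h[0] + 3/8·h[2]
  h[2] = 1 + 3/8·h[0] + 1/4·h[2]
Solving the 2×2 linear system over states ≠ 1 gives exactly h = [24/11, 0, 80/33] (h[1] = 0 is the target).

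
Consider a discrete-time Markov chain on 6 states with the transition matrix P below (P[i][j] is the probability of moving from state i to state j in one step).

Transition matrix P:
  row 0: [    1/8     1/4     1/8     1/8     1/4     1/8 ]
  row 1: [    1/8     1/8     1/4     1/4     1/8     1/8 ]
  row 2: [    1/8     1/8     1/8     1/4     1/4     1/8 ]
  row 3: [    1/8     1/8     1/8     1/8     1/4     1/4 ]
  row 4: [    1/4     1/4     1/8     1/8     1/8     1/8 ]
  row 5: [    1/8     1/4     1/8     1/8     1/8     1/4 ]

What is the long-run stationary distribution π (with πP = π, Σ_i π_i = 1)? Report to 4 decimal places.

π = [0.1479, 0.1872, 0.1484, 0.1669, 0.1829, 0.1667]

Balance equations π_j = Σ_i π_i·P[i][j]:
  π_0 = 1/8·π_0 + 1/8·π_1 + 1/8·π_2 + 1/8·π_3 + 1/4·π_4 + 1/8·π_5
  π_1 = 1/4·π_0 + 1/8·π_1 + 1/8·π_2 + 1/8·π_3 + 1/4·π_4 + 1/4·π_5
  π_2 = 1/8·π_0 + 1/4·π_1 + 1/8·π_2 + 1/8·π_3 + 1/8·π_4 + 1/8·π_5
  π_3 = 1/8·π_0 + 1/4·π_1 + 1/4·π_2 + 1/8·π_3 + 1/8·π_4 + 1/8·π_5
  π_4 = 1/4·π_0 + 1/8·π_1 + 1/4·π_2 + 1/4·π_3 + 1/8·π_4 + 1/8·π_5
  normalize: π_0 + π_1 + π_2 + π_3 + π_4 + π_5 = 1
Solving the linear system gives exactly π = [5524/37359, 111/593, 88/593, 99/593, 6833/37359, 692/4151].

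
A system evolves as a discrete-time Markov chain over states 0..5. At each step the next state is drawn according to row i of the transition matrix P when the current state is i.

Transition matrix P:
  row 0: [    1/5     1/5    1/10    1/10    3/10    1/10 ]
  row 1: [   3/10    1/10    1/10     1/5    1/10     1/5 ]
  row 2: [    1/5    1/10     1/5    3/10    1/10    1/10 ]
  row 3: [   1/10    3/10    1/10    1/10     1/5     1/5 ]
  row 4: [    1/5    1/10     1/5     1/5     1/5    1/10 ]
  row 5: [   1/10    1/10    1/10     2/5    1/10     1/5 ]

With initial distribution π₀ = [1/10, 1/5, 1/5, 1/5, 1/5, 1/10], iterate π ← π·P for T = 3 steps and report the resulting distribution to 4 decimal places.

t=0: π = [0.1000, 0.2000, 0.2000, 0.2000, 0.2000, 0.1000]
t=1: π = [0.1900, 0.1500, 0.1400, 0.2100, 0.1600, 0.1500]
t=2: π = [0.1790, 0.1610, 0.1300, 0.2040, 0.1750, 0.1510]
t=3: π = [0.1806, 0.1587, 0.1305, 0.2049, 0.1737, 0.1516]

π = [0.1806, 0.1587, 0.1305, 0.2049, 0.1737, 0.1516]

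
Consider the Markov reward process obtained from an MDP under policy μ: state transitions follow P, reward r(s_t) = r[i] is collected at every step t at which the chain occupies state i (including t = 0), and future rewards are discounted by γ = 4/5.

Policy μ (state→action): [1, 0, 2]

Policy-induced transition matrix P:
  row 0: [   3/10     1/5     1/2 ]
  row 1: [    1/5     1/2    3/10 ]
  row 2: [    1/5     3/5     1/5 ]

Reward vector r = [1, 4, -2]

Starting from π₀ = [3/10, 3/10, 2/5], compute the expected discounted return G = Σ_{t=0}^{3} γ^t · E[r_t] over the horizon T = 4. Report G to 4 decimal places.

G = 3.4825

t=0: π = [0.3000, 0.3000, 0.4000], E[r] = 0.7000, γ^t·E[r] = 0.700000, running G = 0.700000
t=1: π = [0.2300, 0.4500, 0.3200], E[r] = 1.3900, γ^t·E[r] = 1.112000, running G = 1.812000
t=2: π = [0.2230, 0.4630, 0.3140], E[r] = 1.4470, γ^t·E[r] = 0.926080, running G = 2.738080
t=3: π = [0.2223, 0.4645, 0.3132], E[r] = 1.4539, γ^t·E[r] = 0.744397, running G = 3.482477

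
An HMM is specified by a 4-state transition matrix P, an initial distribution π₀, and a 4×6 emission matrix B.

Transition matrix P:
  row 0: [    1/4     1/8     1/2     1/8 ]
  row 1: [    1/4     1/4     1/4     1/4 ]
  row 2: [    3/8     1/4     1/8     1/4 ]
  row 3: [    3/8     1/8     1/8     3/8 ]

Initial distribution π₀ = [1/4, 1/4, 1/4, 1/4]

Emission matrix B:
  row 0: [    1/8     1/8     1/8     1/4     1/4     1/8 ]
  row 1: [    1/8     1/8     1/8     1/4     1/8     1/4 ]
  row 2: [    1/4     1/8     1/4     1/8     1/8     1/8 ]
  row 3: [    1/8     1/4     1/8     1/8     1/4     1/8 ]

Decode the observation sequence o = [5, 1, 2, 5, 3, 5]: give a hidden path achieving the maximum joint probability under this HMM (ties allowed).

path = [1, 3, 0, 2, 0, 2]

t=0: δ = [3.125e-02, 6.250e-02, 3.125e-02, 3.125e-02]  (obs o_0=5)
t=1: δ = [1.953e-03, 1.953e-03, 1.953e-03, 3.906e-03]  ψ = [1, 1, 0, 1]  (obs o_1=1)
t=2: δ = [1.831e-04, 6.104e-05, 2.441e-04, 1.831e-04]  ψ = [3, 1, 0, 3]  (obs o_2=2)
t=3: δ = [1.144e-05, 1.526e-05, 1.144e-05, 8.583e-06]  ψ = [2, 2, 0, 3]  (obs o_3=5)
t=4: δ = [1.073e-06, 9.537e-07, 7.153e-07, 4.768e-07]  ψ = [2, 1, 0, 1]  (obs o_4=3)
t=5: δ = [3.353e-08, 5.960e-08, 6.706e-08, 2.980e-08]  ψ = [0, 1, 0, 1]  (obs o_5=5)
backtrack: best end state = 2; path = [1, 3, 0, 2, 0, 2]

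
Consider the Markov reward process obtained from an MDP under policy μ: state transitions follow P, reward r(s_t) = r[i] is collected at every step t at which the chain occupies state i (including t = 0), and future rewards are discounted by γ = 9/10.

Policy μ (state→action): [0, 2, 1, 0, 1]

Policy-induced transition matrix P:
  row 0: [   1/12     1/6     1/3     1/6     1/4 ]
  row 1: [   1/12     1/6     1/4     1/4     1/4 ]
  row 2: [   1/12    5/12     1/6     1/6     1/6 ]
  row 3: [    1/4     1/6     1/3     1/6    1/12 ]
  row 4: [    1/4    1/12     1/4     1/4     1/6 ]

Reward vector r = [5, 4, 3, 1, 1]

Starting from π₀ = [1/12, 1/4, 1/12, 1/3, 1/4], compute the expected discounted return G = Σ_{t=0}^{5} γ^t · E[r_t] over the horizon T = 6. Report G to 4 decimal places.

G = 12.4213

t=0: π = [0.0833, 0.2500, 0.0833, 0.3333, 0.2500], E[r] = 2.2500, γ^t·E[r] = 2.250000, running G = 2.250000
t=1: π = [0.1806, 0.1667, 0.2778, 0.2083, 0.1667], E[r] = 2.7778, γ^t·E[r] = 2.500000, running G = 4.750000
t=2: π = [0.1458, 0.2222, 0.2593, 0.1944, 0.1782], E[r] = 2.7685, γ^t·E[r] = 2.242500, running G = 6.992500
t=3: π = [0.1454, 0.2166, 0.2568, 0.2000, 0.1811], E[r] = 2.7452, γ^t·E[r] = 2.001234, running G = 8.993734
t=4: π = [0.1469, 0.2158, 0.2574, 0.1998, 0.1802], E[r] = 2.7495, γ^t·E[r] = 1.803959, running G = 10.797693
t=5: π = [0.1467, 0.2160, 0.2574, 0.1997, 0.1802], E[r] = 2.7495, γ^t·E[r] = 1.623575, running G = 12.421268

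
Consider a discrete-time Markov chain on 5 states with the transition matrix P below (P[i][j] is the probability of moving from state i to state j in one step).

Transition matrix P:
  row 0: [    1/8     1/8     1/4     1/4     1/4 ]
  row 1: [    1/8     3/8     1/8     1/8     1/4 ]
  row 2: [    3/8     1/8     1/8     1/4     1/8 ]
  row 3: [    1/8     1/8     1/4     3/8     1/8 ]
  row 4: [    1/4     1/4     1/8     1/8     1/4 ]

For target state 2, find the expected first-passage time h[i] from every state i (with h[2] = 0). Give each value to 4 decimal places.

h = [5.0811, 5.9459, 0.0000, 4.9730, 5.8378]

First-step conditioning: h[2] = 0; for i ≠ 2, h[i] = 1 + Σ_k P[i][k]·h[k].
  h[0] = 1 + 1/8·h[0] + 1/8·h[1] + 1/4·h[3] + 1/4·h[4]
  h[1] = 1 + 1/8·h[0] + 3/8·h[1] + 1/8·h[3] + 1/4·h[4]
  h[3] = 1 + 1/8·h[0] + 1/8·h[1] + 3/8·h[3] + 1/8·h[4]
  h[4] = 1 + 1/4·h[0] + 1/4·h[1] + 1/8·h[3] + 1/4·h[4]
Solving the 4×4 linear system over states ≠ 2 gives exactly h = [188/37, 220/37, 0, 184/37, 216/37] (h[2] = 0 is the target).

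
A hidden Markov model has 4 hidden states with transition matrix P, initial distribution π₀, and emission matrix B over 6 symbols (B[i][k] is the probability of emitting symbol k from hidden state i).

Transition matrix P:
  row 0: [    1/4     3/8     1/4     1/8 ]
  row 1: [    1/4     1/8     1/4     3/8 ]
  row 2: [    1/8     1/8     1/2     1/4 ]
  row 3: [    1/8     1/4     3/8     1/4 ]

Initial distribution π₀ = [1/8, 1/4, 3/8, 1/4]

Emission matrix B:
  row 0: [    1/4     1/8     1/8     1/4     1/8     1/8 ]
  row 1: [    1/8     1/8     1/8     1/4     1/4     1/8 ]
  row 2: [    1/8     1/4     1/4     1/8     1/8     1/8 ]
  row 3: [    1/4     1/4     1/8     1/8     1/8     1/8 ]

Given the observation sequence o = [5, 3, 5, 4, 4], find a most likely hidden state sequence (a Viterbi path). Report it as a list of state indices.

path = [2, 2, 2, 2, 2]

t=0: δ = [1.562e-02, 3.125e-02, 4.688e-02, 3.125e-02]  (obs o_0=5)
t=1: δ = [1.953e-03, 1.953e-03, 2.930e-03, 1.465e-03]  ψ = [1, 3, 2, 1]  (obs o_1=3)
t=2: δ = [6.104e-05, 9.155e-05, 1.831e-04, 9.155e-05]  ψ = [0, 0, 2, 1]  (obs o_2=5)
t=3: δ = [2.861e-06, 5.722e-06, 1.144e-05, 5.722e-06]  ψ = [1, 0, 2, 2]  (obs o_3=4)
t=4: δ = [1.788e-07, 3.576e-07, 7.153e-07, 3.576e-07]  ψ = [1, 2, 2, 2]  (obs o_4=4)
backtrack: best end state = 2; path = [2, 2, 2, 2, 2]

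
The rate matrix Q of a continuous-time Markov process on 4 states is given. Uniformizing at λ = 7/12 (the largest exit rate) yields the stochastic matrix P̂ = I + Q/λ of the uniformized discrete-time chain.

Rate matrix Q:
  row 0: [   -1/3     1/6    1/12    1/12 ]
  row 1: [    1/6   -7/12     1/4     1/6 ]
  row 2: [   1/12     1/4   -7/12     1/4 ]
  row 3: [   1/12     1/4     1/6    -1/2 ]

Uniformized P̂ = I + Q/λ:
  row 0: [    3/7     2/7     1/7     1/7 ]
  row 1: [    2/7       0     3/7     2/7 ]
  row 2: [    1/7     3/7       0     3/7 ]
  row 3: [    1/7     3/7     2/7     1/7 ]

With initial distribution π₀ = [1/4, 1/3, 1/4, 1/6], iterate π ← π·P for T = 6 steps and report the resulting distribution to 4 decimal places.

π = [0.2549, 0.2748, 0.2241, 0.2463]

t=0: π = [0.2500, 0.3333, 0.2500, 0.1667]
t=1: π = [0.2619, 0.2500, 0.2262, 0.2619]
t=2: π = [0.2534, 0.2840, 0.2194, 0.2432]
t=3: π = [0.2558, 0.2707, 0.2274, 0.2461]
t=4: π = [0.2546, 0.2760, 0.2229, 0.2465]
t=5: π = [0.2550, 0.2739, 0.2251, 0.2460]
t=6: π = [0.2549, 0.2748, 0.2241, 0.2463]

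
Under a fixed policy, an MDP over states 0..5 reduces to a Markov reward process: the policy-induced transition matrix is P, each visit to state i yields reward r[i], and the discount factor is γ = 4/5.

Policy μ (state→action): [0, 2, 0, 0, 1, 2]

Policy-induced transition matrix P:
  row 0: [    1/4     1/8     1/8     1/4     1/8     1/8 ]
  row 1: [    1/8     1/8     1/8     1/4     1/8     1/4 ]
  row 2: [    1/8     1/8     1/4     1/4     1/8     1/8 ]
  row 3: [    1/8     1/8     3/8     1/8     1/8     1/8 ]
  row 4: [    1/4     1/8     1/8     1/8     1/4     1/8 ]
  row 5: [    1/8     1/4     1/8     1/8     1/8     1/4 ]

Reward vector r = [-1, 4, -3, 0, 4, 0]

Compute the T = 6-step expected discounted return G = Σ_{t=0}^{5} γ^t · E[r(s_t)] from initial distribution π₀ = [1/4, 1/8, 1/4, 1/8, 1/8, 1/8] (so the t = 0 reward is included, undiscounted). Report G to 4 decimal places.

G = 1.0589

t=0: π = [0.2500, 0.1250, 0.2500, 0.1250, 0.1250, 0.1250], E[r] = 0.0000, γ^t·E[r] = 0.000000, running G = 0.000000
t=1: π = [0.1719, 0.1406, 0.1875, 0.2031, 0.1406, 0.1563], E[r] = 0.3906, γ^t·E[r] = 0.312500, running G = 0.312500
t=2: π = [0.1641, 0.1445, 0.1992, 0.1875, 0.1426, 0.1621], E[r] = 0.3867, γ^t·E[r] = 0.247500, running G = 0.560000
t=3: π = [0.1633, 0.1453, 0.1968, 0.1885, 0.1428, 0.1633], E[r] = 0.3987, γ^t·E[r] = 0.204125, running G = 0.764125
t=4: π = [0.1633, 0.1454, 0.1967, 0.1882, 0.1429, 0.1636], E[r] = 0.3997, γ^t·E[r] = 0.163700, running G = 0.927825
t=5: π = [0.1633, 0.1454, 0.1966, 0.1882, 0.1429, 0.1636], E[r] = 0.4001, γ^t·E[r] = 0.131089, running G = 1.058914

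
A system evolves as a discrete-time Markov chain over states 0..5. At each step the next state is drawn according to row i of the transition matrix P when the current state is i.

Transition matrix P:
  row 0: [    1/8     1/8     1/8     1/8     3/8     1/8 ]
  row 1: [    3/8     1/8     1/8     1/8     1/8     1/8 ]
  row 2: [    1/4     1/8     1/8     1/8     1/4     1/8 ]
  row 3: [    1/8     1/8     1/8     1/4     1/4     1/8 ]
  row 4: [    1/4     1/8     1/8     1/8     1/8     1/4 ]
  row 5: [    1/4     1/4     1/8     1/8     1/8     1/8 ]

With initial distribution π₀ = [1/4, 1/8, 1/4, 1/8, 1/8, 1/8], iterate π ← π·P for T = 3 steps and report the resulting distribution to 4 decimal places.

t=0: π = [0.2500, 0.1250, 0.2500, 0.1250, 0.1250, 0.1250]
t=1: π = [0.2188, 0.1406, 0.1250, 0.1406, 0.2344, 0.1406]
t=2: π = [0.2227, 0.1426, 0.1250, 0.1426, 0.2129, 0.1543]
t=3: π = [0.2222, 0.1443, 0.1250, 0.1428, 0.2141, 0.1516]

π = [0.2222, 0.1443, 0.1250, 0.1428, 0.2141, 0.1516]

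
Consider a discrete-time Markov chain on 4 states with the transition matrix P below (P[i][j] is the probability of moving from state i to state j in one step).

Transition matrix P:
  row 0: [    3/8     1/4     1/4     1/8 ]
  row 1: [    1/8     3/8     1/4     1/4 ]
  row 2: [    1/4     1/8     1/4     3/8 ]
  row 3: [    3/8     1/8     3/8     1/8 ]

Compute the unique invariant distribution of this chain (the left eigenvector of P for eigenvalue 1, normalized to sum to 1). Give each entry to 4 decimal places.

π = [0.2867, 0.2144, 0.2777, 0.2212]

Balance equations π_j = Σ_i π_i·P[i][j]:
  π_0 = 3/8·π_0 + 1/8·π_1 + 1/4·π_2 + 3/8·π_3
  π_1 = 1/4·π_0 + 3/8·π_1 + 1/8·π_2 + 1/8·π_3
  π_2 = 1/4·π_0 + 1/4·π_1 + 1/4·π_2 + 3/8·π_3
  normalize: π_0 + π_1 + π_2 + π_3 = 1
Solving the linear system gives exactly π = [127/443, 95/443, 123/443, 98/443].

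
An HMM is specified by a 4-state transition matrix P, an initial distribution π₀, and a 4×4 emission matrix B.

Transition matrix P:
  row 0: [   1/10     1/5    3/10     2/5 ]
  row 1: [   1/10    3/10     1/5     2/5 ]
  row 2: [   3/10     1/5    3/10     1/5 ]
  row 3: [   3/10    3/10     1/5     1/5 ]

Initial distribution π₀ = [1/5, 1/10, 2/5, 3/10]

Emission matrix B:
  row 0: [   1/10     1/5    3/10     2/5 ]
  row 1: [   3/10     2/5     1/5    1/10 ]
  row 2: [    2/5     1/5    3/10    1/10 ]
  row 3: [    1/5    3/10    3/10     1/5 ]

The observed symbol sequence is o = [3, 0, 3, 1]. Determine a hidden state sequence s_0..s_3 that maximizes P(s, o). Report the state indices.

path = [0, 2, 0, 3]

t=0: δ = [8.000e-02, 1.000e-02, 4.000e-02, 6.000e-02]  (obs o_0=3)
t=1: δ = [1.800e-03, 5.400e-03, 9.600e-03, 6.400e-03]  ψ = [3, 3, 0, 0]  (obs o_1=0)
t=2: δ = [1.152e-03, 1.920e-04, 2.880e-04, 4.320e-04]  ψ = [2, 2, 2, 1]  (obs o_2=3)
t=3: δ = [2.592e-05, 9.216e-05, 6.912e-05, 1.382e-04]  ψ = [3, 0, 0, 0]  (obs o_3=1)
backtrack: best end state = 3; path = [0, 2, 0, 3]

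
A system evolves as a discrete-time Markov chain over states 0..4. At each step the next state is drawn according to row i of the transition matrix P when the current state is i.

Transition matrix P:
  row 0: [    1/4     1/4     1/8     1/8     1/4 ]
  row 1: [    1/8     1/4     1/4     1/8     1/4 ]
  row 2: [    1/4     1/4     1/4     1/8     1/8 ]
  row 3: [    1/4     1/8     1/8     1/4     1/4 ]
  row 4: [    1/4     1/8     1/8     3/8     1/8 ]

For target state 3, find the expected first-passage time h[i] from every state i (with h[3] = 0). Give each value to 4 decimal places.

First-step conditioning: h[3] = 0; for i ≠ 3, h[i] = 1 + Σ_k P[i][k]·h[k].
  h[0] = 1 + 1/4·h[0] + 1/4·h[1] + 1/8·h[2] + 1/4·h[4]
  h[1] = 1 + 1/8·h[0] + 1/4·h[1] + 1/4·h[2] + 1/4·h[4]
  h[2] = 1 + 1/4·h[0] + 1/4·h[1] + 1/4·h[2] + 1/8·h[4]
  h[4] = 1 + 1/4·h[0] + 1/8·h[1] + 1/8·h[2] + 1/8·h[4]
Solving the 4×4 linear system over states ≠ 3 gives exactly h = [4024/707, 40/7, 4152/707, 0, 3128/707] (h[3] = 0 is the target).

h = [5.6917, 5.7143, 5.8727, 0.0000, 4.4243]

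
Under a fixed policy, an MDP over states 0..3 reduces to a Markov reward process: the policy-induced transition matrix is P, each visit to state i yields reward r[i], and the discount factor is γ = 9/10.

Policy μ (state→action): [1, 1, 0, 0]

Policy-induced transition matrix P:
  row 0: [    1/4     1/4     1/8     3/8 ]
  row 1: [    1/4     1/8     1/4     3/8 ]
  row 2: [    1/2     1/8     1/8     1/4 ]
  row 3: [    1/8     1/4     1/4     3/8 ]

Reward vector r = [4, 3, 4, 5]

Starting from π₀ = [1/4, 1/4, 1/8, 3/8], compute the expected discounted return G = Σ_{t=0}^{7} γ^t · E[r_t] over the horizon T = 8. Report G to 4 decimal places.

t=0: π = [0.2500, 0.2500, 0.1250, 0.3750], E[r] = 4.1250, γ^t·E[r] = 4.125000, running G = 4.125000
t=1: π = [0.2344, 0.2031, 0.2031, 0.3594], E[r] = 4.1563, γ^t·E[r] = 3.740625, running G = 7.865625
t=2: π = [0.2559, 0.1992, 0.1953, 0.3496], E[r] = 4.1504, γ^t·E[r] = 3.361816, running G = 11.227441
t=3: π = [0.2551, 0.2007, 0.1936, 0.3506], E[r] = 4.1499, γ^t·E[r] = 3.025279, running G = 14.252720
t=4: π = [0.2546, 0.2007, 0.1939, 0.3508], E[r] = 4.1501, γ^t·E[r] = 2.722871, running G = 16.975591
t=5: π = [0.2546, 0.2007, 0.1939, 0.3508], E[r] = 4.1501, γ^t·E[r] = 2.450586, running G = 19.426177
t=6: π = [0.2546, 0.2007, 0.1939, 0.3508], E[r] = 4.1501, γ^t·E[r] = 2.205525, running G = 21.631702
t=7: π = [0.2546, 0.2007, 0.1939, 0.3508], E[r] = 4.1501, γ^t·E[r] = 1.984972, running G = 23.616675

G = 23.6167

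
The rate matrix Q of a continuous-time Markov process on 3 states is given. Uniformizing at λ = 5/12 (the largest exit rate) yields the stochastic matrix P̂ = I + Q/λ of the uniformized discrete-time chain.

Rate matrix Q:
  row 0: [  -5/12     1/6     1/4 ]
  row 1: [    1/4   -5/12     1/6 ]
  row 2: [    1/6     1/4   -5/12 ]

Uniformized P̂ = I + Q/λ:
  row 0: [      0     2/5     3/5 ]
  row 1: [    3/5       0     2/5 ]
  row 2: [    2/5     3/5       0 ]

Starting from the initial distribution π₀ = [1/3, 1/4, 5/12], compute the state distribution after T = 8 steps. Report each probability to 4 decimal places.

t=0: π = [0.3333, 0.2500, 0.4167]
t=1: π = [0.3167, 0.3833, 0.3000]
t=2: π = [0.3500, 0.3067, 0.3433]
t=3: π = [0.3213, 0.3460, 0.3327]
t=4: π = [0.3407, 0.3281, 0.3312]
t=5: π = [0.3294, 0.3350, 0.3357]
t=6: π = [0.3353, 0.3331, 0.3316]
t=7: π = [0.3325, 0.3331, 0.3344]
t=8: π = [0.3336, 0.3337, 0.3327]

π = [0.3336, 0.3337, 0.3327]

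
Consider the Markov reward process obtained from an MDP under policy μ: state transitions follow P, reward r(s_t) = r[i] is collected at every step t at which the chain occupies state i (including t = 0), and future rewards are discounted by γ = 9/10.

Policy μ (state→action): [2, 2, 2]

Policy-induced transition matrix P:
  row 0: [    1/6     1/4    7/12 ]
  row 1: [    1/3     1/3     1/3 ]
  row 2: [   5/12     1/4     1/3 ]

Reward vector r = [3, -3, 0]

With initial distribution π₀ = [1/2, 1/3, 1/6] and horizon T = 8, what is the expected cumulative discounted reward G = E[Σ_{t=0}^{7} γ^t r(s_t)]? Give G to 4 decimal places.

G = 0.9690

t=0: π = [0.5000, 0.3333, 0.1667], E[r] = 0.5000, γ^t·E[r] = 0.500000, running G = 0.500000
t=1: π = [0.2639, 0.2778, 0.4583], E[r] = -0.0417, γ^t·E[r] = -0.037500, running G = 0.462500
t=2: π = [0.3275, 0.2731, 0.3993], E[r] = 0.1632, γ^t·E[r] = 0.132188, running G = 0.594688
t=3: π = [0.3120, 0.2728, 0.4152], E[r] = 0.1178, γ^t·E[r] = 0.085852, running G = 0.680539
t=4: π = [0.3159, 0.2727, 0.4113], E[r] = 0.1296, γ^t·E[r] = 0.085034, running G = 0.765573
t=5: π = [0.3150, 0.2727, 0.4123], E[r] = 0.1267, γ^t·E[r] = 0.074807, running G = 0.840380
t=6: π = [0.3152, 0.2727, 0.4121], E[r] = 0.1274, γ^t·E[r] = 0.067716, running G = 0.908096
t=7: π = [0.3151, 0.2727, 0.4121], E[r] = 0.1272, γ^t·E[r] = 0.060857, running G = 0.968952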